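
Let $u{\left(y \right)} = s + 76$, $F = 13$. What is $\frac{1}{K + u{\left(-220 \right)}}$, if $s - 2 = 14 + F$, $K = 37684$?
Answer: $\frac{1}{37789} \approx 2.6463 \cdot 10^{-5}$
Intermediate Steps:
$s = 29$ ($s = 2 + \left(14 + 13\right) = 2 + 27 = 29$)
$u{\left(y \right)} = 105$ ($u{\left(y \right)} = 29 + 76 = 105$)
$\frac{1}{K + u{\left(-220 \right)}} = \frac{1}{37684 + 105} = \frac{1}{37789}$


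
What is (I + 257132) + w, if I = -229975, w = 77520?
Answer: 104677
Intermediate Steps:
(I + 257132) + w = (-229975 + 257132) + 77520 = 27157 + 77520 = 104677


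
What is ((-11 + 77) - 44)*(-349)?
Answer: -7678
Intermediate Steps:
((-11 + 77) - 44)*(-349) = (66 - 44)*(-349) = 22*(-349) = -7678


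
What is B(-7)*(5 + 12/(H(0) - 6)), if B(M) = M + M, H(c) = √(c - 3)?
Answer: -574/13 + 56*I*√3/13 ≈ -44.154 + 7.4611*I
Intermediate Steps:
H(c) = √(-3 + c)
B(M) = 2*M
B(-7)*(5 + 12/(H(0) - 6)) = (2*(-7))*(5 + 12/(√(-3 + 0) - 6)) = -14*(5 + 12/(√(-3) - 6)) = -14*(5 + 12/(I*√3 - 6)) = -14*(5 + 12/(-6 + I*√3)) = -70 - 168/(-6 + I*√3)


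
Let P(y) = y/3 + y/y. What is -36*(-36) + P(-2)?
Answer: 3889/3 ≈ 1296.3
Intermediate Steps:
P(y) = 1 + y/3 (P(y) = y*(⅓) + 1 = y/3 + 1 = 1 + y/3)
-36*(-36) + P(-2) = -36*(-36) + (1 + (⅓)*(-2)) = 1296 + (1 - ⅔) = 1296 + ⅓ = 3889/3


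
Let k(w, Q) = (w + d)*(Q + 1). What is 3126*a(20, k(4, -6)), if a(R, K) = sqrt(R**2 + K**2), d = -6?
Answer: 31260*sqrt(5) ≈ 69900.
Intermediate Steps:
k(w, Q) = (1 + Q)*(-6 + w) (k(w, Q) = (w - 6)*(Q + 1) = (-6 + w)*(1 + Q) = (1 + Q)*(-6 + w))
a(R, K) = sqrt(K**2 + R**2)
3126*a(20, k(4, -6)) = 3126*sqrt((-6 + 4 - 6*(-6) - 6*4)**2 + 20**2) = 3126*sqrt((-6 + 4 + 36 - 24)**2 + 400) = 3126*sqrt(10**2 + 400) = 3126*sqrt(100 + 400) = 3126*sqrt(500) = 3126*(10*sqrt(5)) = 31260*sqrt(5)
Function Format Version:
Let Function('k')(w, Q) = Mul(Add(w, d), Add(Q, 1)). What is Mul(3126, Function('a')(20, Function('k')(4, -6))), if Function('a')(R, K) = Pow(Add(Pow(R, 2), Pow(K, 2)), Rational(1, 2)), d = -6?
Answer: Mul(31260, Pow(5, Rational(1, 2))) ≈ 69900.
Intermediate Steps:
Function('k')(w, Q) = Mul(Add(1, Q), Add(-6, w)) (Function('k')(w, Q) = Mul(Add(w, -6), Add(Q, 1)) = Mul(Add(-6, w), Add(1, Q)) = Mul(Add(1, Q), Add(-6, w)))
Function('a')(R, K) = Pow(Add(Pow(K, 2), Pow(R, 2)), Rational(1, 2))
Mul(3126, Function('a')(20, Function('k')(4, -6))) = Mul(3126, Pow(Add(Pow(Add(-6, 4, Mul(-6, -6), Mul(-6, 4)), 2), Pow(20, 2)), Rational(1, 2))) = Mul(3126, Pow(Add(Pow(Add(-6, 4, 36, -24), 2), 400), Rational(1, 2))) = Mul(3126, Pow(Add(Pow(10, 2), 400), Rational(1, 2))) = Mul(3126, Pow(Add(100, 400), Rational(1, 2))) = Mul(3126, Pow(500, Rational(1, 2))) = Mul(3126, Mul(10, Pow(5, Rational(1, 2)))) = Mul(31260, Pow(5, Rational(1, 2)))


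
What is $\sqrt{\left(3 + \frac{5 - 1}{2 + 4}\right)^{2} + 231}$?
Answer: $\frac{10 \sqrt{22}}{3} \approx 15.635$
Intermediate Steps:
$\sqrt{\left(3 + \frac{5 - 1}{2 + 4}\right)^{2} + 231} = \sqrt{\left(3 + \frac{4}{6}\right)^{2} + 231} = \sqrt{\left(3 + 4 \cdot \frac{1}{6}\right)^{2} + 231} = \sqrt{\left(3 + \frac{2}{3}\right)^{2} + 231} = \sqrt{\left(\frac{11}{3}\right)^{2} + 231} = \sqrt{\frac{121}{9} + 231} = \sqrt{\frac{2200}{9}} = \frac{10 \sqrt{22}}{3}$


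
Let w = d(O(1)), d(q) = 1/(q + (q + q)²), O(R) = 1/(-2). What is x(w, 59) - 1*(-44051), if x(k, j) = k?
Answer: 44053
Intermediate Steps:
O(R) = -½
d(q) = 1/(q + 4*q²) (d(q) = 1/(q + (2*q)²) = 1/(q + 4*q²))
w = 2 (w = 1/((-½)*(1 + 4*(-½))) = -2/(1 - 2) = -2/(-1) = -2*(-1) = 2)
x(w, 59) - 1*(-44051) = 2 - 1*(-44051) = 2 + 44051 = 44053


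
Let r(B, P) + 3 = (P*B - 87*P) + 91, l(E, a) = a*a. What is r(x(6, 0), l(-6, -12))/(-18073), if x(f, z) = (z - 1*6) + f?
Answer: 12440/18073 ≈ 0.68832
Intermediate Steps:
l(E, a) = a²
x(f, z) = -6 + f + z (x(f, z) = (z - 6) + f = (-6 + z) + f = -6 + f + z)
r(B, P) = 88 - 87*P + B*P (r(B, P) = -3 + ((P*B - 87*P) + 91) = -3 + ((B*P - 87*P) + 91) = -3 + ((-87*P + B*P) + 91) = -3 + (91 - 87*P + B*P) = 88 - 87*P + B*P)
r(x(6, 0), l(-6, -12))/(-18073) = (88 - 87*(-12)² + (-6 + 6 + 0)*(-12)²)/(-18073) = (88 - 87*144 + 0*144)*(-1/18073) = (88 - 12528 + 0)*(-1/18073) = -12440*(-1/18073) = 12440/18073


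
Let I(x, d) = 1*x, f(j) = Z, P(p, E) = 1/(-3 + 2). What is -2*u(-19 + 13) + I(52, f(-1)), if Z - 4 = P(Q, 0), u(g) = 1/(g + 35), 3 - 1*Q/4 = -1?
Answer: 1506/29 ≈ 51.931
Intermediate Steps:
Q = 16 (Q = 12 - 4*(-1) = 12 + 4 = 16)
P(p, E) = -1 (P(p, E) = 1/(-1) = -1)
u(g) = 1/(35 + g)
Z = 3 (Z = 4 - 1 = 3)
f(j) = 3
I(x, d) = x
-2*u(-19 + 13) + I(52, f(-1)) = -2/(35 + (-19 + 13)) + 52 = -2/(35 - 6) + 52 = -2/29 + 52 = 1506/29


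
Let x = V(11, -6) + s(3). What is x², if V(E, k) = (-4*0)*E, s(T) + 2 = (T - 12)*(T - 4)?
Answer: 49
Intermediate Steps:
s(T) = -2 + (-12 + T)*(-4 + T) (s(T) = -2 + (T - 12)*(T - 4) = -2 + (-12 + T)*(-4 + T))
V(E, k) = 0 (V(E, k) = 0*E = 0)
x = 7 (x = 0 + (46 + 3² - 16*3) = 0 + (46 + 9 - 48) = 0 + 7 = 7)
x² = 7² = 49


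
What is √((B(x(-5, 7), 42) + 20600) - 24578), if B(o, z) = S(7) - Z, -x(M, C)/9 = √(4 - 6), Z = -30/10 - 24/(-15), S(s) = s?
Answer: 2*I*√24810/5 ≈ 63.005*I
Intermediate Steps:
Z = -7/5 (Z = -30*⅒ - 24*(-1/15) = -3 + 8/5 = -7/5 ≈ -1.4000)
x(M, C) = -9*I*√2 (x(M, C) = -9*√(4 - 6) = -9*I*√2)
B(o, z) = 42/5 (B(o, z) = 7 - 1*(-7/5) = 7 + 7/5 = 42/5)
√((B(x(-5, 7), 42) + 20600) - 24578) = √((42/5 + 20600) - 24578) = √(103042/5 - 24578) = √(-19848/5) = 2*I*√24810/5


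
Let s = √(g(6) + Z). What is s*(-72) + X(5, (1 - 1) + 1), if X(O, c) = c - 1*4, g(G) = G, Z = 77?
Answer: -3 - 72*√83 ≈ -658.95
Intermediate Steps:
X(O, c) = -4 + c (X(O, c) = c - 4 = -4 + c)
s = √83 (s = √(6 + 77) = √83 ≈ 9.1104)
s*(-72) + X(5, (1 - 1) + 1) = √83*(-72) + (-4 + ((1 - 1) + 1)) = -72*√83 + (-4 + (0 + 1)) = -72*√83 + (-4 + 1) = -72*√83 - 3 = -3 - 72*√83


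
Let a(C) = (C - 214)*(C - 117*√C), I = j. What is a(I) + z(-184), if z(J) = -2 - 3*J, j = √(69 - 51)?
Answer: 568 - 642*√2 - 351*2^(¾)*√3 + 25038*2^(¼)*√3 ≈ 50210.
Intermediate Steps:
j = 3*√2 (j = √18 = 3*√2 ≈ 4.2426)
I = 3*√2 ≈ 4.2426
a(C) = (-214 + C)*(C - 117*√C)
a(I) + z(-184) = ((3*√2)² - 642*√2 - 117*3*2^(¾)*√3 + 25038*√(3*√2)) + (-2 - 3*(-184)) = (18 - 642*√2 - 351*2^(¾)*√3 + 25038*(2^(¼)*√3)) + (-2 + 552) = (18 - 642*√2 - 351*2^(¾)*√3 + 25038*2^(¼)*√3) + 550 = 568 - 642*√2 - 351*2^(¾)*√3 + 25038*2^(¼)*√3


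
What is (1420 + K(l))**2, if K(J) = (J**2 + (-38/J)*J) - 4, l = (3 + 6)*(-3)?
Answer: 4439449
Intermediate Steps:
l = -27 (l = 9*(-3) = -27)
K(J) = -42 + J**2 (K(J) = (J**2 - 38) - 4 = (-38 + J**2) - 4 = -42 + J**2)
(1420 + K(l))**2 = (1420 + (-42 + (-27)**2))**2 = (1420 + (-42 + 729))**2 = (1420 + 687)**2 = 2107**2 = 4439449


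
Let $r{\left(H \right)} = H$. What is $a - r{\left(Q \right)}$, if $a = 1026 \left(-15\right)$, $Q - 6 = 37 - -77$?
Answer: $-15510$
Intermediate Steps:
$Q = 120$ ($Q = 6 + \left(37 - -77\right) = 6 + \left(37 + 77\right) = 6 + 114 = 120$)
$a = -15390$
$a - r{\left(Q \right)} = -15390 - 120 = -15510$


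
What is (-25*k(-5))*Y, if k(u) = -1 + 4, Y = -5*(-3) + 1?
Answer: -1200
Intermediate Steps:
Y = 16 (Y = 15 + 1 = 16)
k(u) = 3
(-25*k(-5))*Y = -25*3*16 = -75*16 = -1200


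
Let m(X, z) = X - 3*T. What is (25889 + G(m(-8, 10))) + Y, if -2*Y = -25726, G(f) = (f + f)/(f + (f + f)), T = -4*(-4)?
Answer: 116258/3 ≈ 38753.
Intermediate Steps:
T = 16
m(X, z) = -48 + X (m(X, z) = X - 3*16 = X - 48 = -48 + X)
G(f) = ⅔ (G(f) = (2*f)/(f + 2*f) = (2*f)/((3*f)) = (2*f)*(1/(3*f)) = ⅔)
Y = 12863 (Y = -½*(-25726) = 12863)
(25889 + G(m(-8, 10))) + Y = (25889 + ⅔) + 12863 = 77669/3 + 12863 = 116258/3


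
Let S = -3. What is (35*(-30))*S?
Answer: 3150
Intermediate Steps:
(35*(-30))*S = (35*(-30))*(-3) = -1050*(-3) = 3150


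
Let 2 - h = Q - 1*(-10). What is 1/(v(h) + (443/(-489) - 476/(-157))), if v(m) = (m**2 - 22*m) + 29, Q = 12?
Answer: 76773/66878950 ≈ 0.0011479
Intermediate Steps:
h = -20 (h = 2 - (12 - 1*(-10)) = 2 - (12 + 10) = 2 - 1*22 = 2 - 22 = -20)
v(m) = 29 + m**2 - 22*m
1/(v(h) + (443/(-489) - 476/(-157))) = 1/((29 + (-20)**2 - 22*(-20)) + (443/(-489) - 476/(-157))) = 1/((29 + 400 + 440) + (443*(-1/489) - 476*(-1/157))) = 1/(869 + (-443/489 + 476/157)) = 1/(869 + 163213/76773) = 1/(66878950/76773) = 76773/66878950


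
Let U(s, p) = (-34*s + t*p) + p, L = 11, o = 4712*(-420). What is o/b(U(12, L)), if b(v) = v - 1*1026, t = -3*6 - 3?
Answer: 989520/827 ≈ 1196.5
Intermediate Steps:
o = -1979040
t = -21 (t = -18 - 3 = -21)
U(s, p) = -34*s - 20*p (U(s, p) = (-34*s - 21*p) + p = -34*s - 20*p)
b(v) = -1026 + v (b(v) = v - 1026 = -1026 + v)
o/b(U(12, L)) = -1979040/(-1026 + (-34*12 - 20*11)) = -1979040/(-1026 + (-408 - 220)) = -1979040/(-1026 - 628) = -1979040/(-1654) = -1979040*(-1/1654) = 989520/827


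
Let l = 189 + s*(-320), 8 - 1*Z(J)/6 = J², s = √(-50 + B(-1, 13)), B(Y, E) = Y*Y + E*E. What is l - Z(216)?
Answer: 280077 - 640*√30 ≈ 2.7657e+5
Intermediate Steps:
B(Y, E) = E² + Y² (B(Y, E) = Y² + E² = E² + Y²)
s = 2*√30 (s = √(-50 + (13² + (-1)²)) = √(-50 + (169 + 1)) = √(-50 + 170) = √120 = 2*√30 ≈ 10.954)
Z(J) = 48 - 6*J²
l = 189 - 640*√30 (l = 189 + (2*√30)*(-320) = 189 - 640*√30 ≈ -3316.4)
l - Z(216) = (189 - 640*√30) - (48 - 6*216²) = (189 - 640*√30) - (48 - 6*46656) = (189 - 640*√30) - (48 - 279936) = (189 - 640*√30) - 1*(-279888) = (189 - 640*√30) + 279888 = 280077 - 640*√30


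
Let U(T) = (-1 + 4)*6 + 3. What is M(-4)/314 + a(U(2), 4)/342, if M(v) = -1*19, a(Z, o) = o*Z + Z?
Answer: 2206/8949 ≈ 0.24651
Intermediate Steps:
U(T) = 21 (U(T) = 3*6 + 3 = 18 + 3 = 21)
a(Z, o) = Z + Z*o (a(Z, o) = Z*o + Z = Z + Z*o)
M(v) = -19
M(-4)/314 + a(U(2), 4)/342 = -19/314 + (21*(1 + 4))/342 = -19*1/314 + (21*5)*(1/342) = -19/314 + 105*(1/342) = -19/314 + 35/114 = 2206/8949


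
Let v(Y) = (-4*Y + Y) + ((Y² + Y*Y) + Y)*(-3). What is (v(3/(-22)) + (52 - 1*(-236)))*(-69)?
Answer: -4820823/242 ≈ -19921.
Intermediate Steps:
v(Y) = -6*Y - 6*Y² (v(Y) = -3*Y + ((Y² + Y²) + Y)*(-3) = -3*Y + (2*Y² + Y)*(-3) = -3*Y + (Y + 2*Y²)*(-3) = -3*Y + (-6*Y² - 3*Y) = -6*Y - 6*Y²)
(v(3/(-22)) + (52 - 1*(-236)))*(-69) = (-6*3/(-22)*(1 + 3/(-22)) + (52 - 1*(-236)))*(-69) = (-6*3*(-1/22)*(1 + 3*(-1/22)) + (52 + 236))*(-69) = (-6*(-3/22)*(1 - 3/22) + 288)*(-69) = (-6*(-3/22)*19/22 + 288)*(-69) = (171/242 + 288)*(-69) = (69867/242)*(-69) = -4820823/242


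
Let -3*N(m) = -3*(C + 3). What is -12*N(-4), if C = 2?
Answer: -60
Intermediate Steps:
N(m) = 5 (N(m) = -(-1)*(2 + 3) = -(-1)*5 = -⅓*(-15) = 5)
-12*N(-4) = -12*5 = -60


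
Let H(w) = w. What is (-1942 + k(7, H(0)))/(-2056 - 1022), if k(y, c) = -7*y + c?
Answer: 1991/3078 ≈ 0.64685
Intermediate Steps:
k(y, c) = c - 7*y
(-1942 + k(7, H(0)))/(-2056 - 1022) = (-1942 + (0 - 7*7))/(-2056 - 1022) = (-1942 + (0 - 49))/(-3078) = (-1942 - 49)*(-1/3078) = -1991*(-1/3078) = 1991/3078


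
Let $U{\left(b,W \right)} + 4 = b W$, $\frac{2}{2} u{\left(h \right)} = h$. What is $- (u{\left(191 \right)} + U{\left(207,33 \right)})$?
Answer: $-7018$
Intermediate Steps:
$u{\left(h \right)} = h$
$U{\left(b,W \right)} = -4 + W b$ ($U{\left(b,W \right)} = -4 + b W = -4 + W b$)
$- (u{\left(191 \right)} + U{\left(207,33 \right)}) = - (191 + \left(-4 + 33 \cdot 207\right)) = - (191 + \left(-4 + 6831\right)) = - (191 + 6827) = \left(-1\right) 7018 = -7018$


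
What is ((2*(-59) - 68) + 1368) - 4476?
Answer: -3294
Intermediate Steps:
((2*(-59) - 68) + 1368) - 4476 = ((-118 - 68) + 1368) - 4476 = (-186 + 1368) - 4476 = 1182 - 4476 = -3294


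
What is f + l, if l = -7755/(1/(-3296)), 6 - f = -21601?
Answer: 25582087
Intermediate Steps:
f = 21607 (f = 6 - 1*(-21601) = 6 + 21601 = 21607)
l = 25560480 (l = -7755/(-1/3296) = -7755*(-3296) = 25560480)
f + l = 21607 + 25560480 = 25582087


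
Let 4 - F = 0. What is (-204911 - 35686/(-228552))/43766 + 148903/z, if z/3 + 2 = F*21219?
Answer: -869600747890033/212244556764792 ≈ -4.0972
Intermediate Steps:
F = 4 (F = 4 - 1*0 = 4 + 0 = 4)
z = 254622 (z = -6 + 3*(4*21219) = -6 + 3*84876 = -6 + 254628 = 254622)
(-204911 - 35686/(-228552))/43766 + 148903/z = (-204911 - 35686/(-228552))/43766 + 148903/254622 = (-204911 - 35686*(-1)/228552)*(1/43766) + 148903*(1/254622) = (-204911 - 1*(-17843/114276))*(1/43766) + 148903/254622 = (-204911 + 17843/114276)*(1/43766) + 148903/254622 = -23416391593/114276*1/43766 + 148903/254622 = -23416391593/5001403416 + 148903/254622 = -869600747890033/212244556764792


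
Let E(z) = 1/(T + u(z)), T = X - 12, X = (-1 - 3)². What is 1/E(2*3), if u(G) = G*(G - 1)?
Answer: 34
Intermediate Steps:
X = 16 (X = (-4)² = 16)
T = 4 (T = 16 - 12 = 4)
u(G) = G*(-1 + G)
E(z) = 1/(4 + z*(-1 + z))
1/E(2*3) = 1/(1/(4 + (2*3)*(-1 + 2*3))) = 1/(1/(4 + 6*(-1 + 6))) = 1/(1/(4 + 6*5)) = 1/(1/(4 + 30)) = 1/(1/34) = 34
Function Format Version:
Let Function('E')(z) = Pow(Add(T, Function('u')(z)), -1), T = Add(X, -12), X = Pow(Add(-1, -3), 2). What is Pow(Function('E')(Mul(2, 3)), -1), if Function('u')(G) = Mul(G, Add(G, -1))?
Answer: 34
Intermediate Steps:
X = 16 (X = Pow(-4, 2) = 16)
T = 4 (T = Add(16, -12) = 4)
Function('u')(G) = Mul(G, Add(-1, G))
Function('E')(z) = Pow(Add(4, Mul(z, Add(-1, z))), -1)
Pow(Function('E')(Mul(2, 3)), -1) = Pow(Pow(Add(4, Mul(Mul(2, 3), Add(-1, Mul(2, 3)))), -1), -1) = Pow(Pow(Add(4, Mul(6, Add(-1, 6))), -1), -1) = Pow(Pow(Add(4, Mul(6, 5)), -1), -1) = Pow(Pow(Add(4, 30), -1), -1) = Pow(Pow(34, -1), -1) = Pow(Rational(1, 34), -1) = 34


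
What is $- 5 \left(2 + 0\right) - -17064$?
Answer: $17054$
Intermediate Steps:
$- 5 \left(2 + 0\right) - -17064 = \left(-5\right) 2 + 17064 = -10 + 17064 = 17054$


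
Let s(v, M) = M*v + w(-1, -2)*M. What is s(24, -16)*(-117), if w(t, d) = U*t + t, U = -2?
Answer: 46800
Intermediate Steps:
w(t, d) = -t (w(t, d) = -2*t + t = -t)
s(v, M) = M + M*v (s(v, M) = M*v + (-1*(-1))*M = M*v + 1*M = M*v + M = M + M*v)
s(24, -16)*(-117) = -16*(1 + 24)*(-117) = -16*25*(-117) = -400*(-117) = 46800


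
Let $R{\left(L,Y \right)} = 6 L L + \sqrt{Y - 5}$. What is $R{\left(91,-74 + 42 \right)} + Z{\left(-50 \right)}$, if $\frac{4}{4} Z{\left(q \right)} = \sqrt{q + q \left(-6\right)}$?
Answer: $49686 + 5 \sqrt{10} + i \sqrt{37} \approx 49702.0 + 6.0828 i$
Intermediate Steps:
$Z{\left(q \right)} = \sqrt{5} \sqrt{- q}$ ($Z{\left(q \right)} = \sqrt{q + q \left(-6\right)} = \sqrt{q - 6 q} = \sqrt{- 5 q} = \sqrt{5} \sqrt{- q}$)
$R{\left(L,Y \right)} = \sqrt{-5 + Y} + 6 L^{2}$ ($R{\left(L,Y \right)} = 6 L^{2} + \sqrt{-5 + Y} = \sqrt{-5 + Y} + 6 L^{2}$)
$R{\left(91,-74 + 42 \right)} + Z{\left(-50 \right)} = \left(\sqrt{-5 + \left(-74 + 42\right)} + 6 \cdot 91^{2}\right) + \sqrt{5} \sqrt{\left(-1\right) \left(-50\right)} = \left(\sqrt{-5 - 32} + 6 \cdot 8281\right) + \sqrt{5} \sqrt{50} = \left(\sqrt{-37} + 49686\right) + \sqrt{5} \cdot 5 \sqrt{2} = \left(i \sqrt{37} + 49686\right) + 5 \sqrt{10} = \left(49686 + i \sqrt{37}\right) + 5 \sqrt{10} = 49686 + 5 \sqrt{10} + i \sqrt{37}$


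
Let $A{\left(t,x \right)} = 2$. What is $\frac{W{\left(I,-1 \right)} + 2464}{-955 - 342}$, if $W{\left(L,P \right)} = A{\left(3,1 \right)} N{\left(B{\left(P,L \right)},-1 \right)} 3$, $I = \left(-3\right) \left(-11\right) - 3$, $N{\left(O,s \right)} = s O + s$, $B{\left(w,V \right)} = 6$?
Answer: $- \frac{2422}{1297} \approx -1.8674$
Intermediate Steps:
$N{\left(O,s \right)} = s + O s$ ($N{\left(O,s \right)} = O s + s = s + O s$)
$I = 30$ ($I = 33 - 3 = 30$)
$W{\left(L,P \right)} = -42$ ($W{\left(L,P \right)} = 2 \left(- (1 + 6)\right) 3 = 2 \left(\left(-1\right) 7\right) 3 = 2 \left(-7\right) 3 = \left(-14\right) 3 = -42$)
$\frac{W{\left(I,-1 \right)} + 2464}{-955 - 342} = \frac{-42 + 2464}{-955 - 342} = \frac{2422}{-1297} = 2422 \left(- \frac{1}{1297}\right) = - \frac{2422}{1297}$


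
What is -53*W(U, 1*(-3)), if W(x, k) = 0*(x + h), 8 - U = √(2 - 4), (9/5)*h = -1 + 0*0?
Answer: 0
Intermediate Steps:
h = -5/9 (h = 5*(-1 + 0*0)/9 = 5*(-1 + 0)/9 = (5/9)*(-1) = -5/9 ≈ -0.55556)
U = 8 - I*√2 (U = 8 - √(2 - 4) = 8 - √(-2) = 8 - I*√2 ≈ 8.0 - 1.4142*I)
W(x, k) = 0 (W(x, k) = 0*(x - 5/9) = 0*(-5/9 + x) = 0)
-53*W(U, 1*(-3)) = -53*0 = 0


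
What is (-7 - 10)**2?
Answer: 289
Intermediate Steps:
(-7 - 10)**2 = (-17)**2 = 289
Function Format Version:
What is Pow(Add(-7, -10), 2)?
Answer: 289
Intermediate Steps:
Pow(Add(-7, -10), 2) = Pow(-17, 2) = 289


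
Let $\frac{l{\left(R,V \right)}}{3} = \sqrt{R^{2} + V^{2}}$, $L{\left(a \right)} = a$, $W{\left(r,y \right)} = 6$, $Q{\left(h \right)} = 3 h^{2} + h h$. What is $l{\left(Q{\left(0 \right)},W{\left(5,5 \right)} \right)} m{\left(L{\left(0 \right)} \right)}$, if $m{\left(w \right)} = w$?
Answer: $0$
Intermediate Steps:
$Q{\left(h \right)} = 4 h^{2}$ ($Q{\left(h \right)} = 3 h^{2} + h^{2} = 4 h^{2}$)
$l{\left(R,V \right)} = 3 \sqrt{R^{2} + V^{2}}$
$l{\left(Q{\left(0 \right)},W{\left(5,5 \right)} \right)} m{\left(L{\left(0 \right)} \right)} = 3 \sqrt{\left(4 \cdot 0^{2}\right)^{2} + 6^{2}} \cdot 0 = 3 \sqrt{\left(4 \cdot 0\right)^{2} + 36} \cdot 0 = 3 \sqrt{0^{2} + 36} \cdot 0 = 3 \sqrt{0 + 36} \cdot 0 = 3 \sqrt{36} \cdot 0 = 3 \cdot 6 \cdot 0 = 18 \cdot 0 = 0$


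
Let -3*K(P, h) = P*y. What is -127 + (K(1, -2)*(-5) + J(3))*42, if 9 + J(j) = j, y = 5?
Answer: -29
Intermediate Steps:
K(P, h) = -5*P/3 (K(P, h) = -P*5/3 = -5*P/3)
J(j) = -9 + j
-127 + (K(1, -2)*(-5) + J(3))*42 = -127 + (-5/3*1*(-5) + (-9 + 3))*42 = -127 + (-5/3*(-5) - 6)*42 = -127 + (25/3 - 6)*42 = -127 + (7/3)*42 = -127 + 98 = -29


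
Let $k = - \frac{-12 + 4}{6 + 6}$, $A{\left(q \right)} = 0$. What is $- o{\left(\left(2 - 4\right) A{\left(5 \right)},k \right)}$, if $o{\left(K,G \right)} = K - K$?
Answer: $0$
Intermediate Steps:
$k = \frac{2}{3}$ ($k = - \frac{-8}{12} = \left(-1\right) \left(- \frac{2}{3}\right) = \frac{2}{3} \approx 0.66667$)
$o{\left(K,G \right)} = 0$
$- o{\left(\left(2 - 4\right) A{\left(5 \right)},k \right)} = \left(-1\right) 0 = 0$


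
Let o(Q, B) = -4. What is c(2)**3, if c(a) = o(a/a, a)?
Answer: -64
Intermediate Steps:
c(a) = -4
c(2)**3 = (-4)**3 = -64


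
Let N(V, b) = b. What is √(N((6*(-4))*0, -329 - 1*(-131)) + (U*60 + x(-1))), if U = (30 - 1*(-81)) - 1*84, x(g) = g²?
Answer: √1423 ≈ 37.723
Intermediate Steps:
U = 27 (U = (30 + 81) - 84 = 111 - 84 = 27)
√(N((6*(-4))*0, -329 - 1*(-131)) + (U*60 + x(-1))) = √((-329 - 1*(-131)) + (27*60 + (-1)²)) = √((-329 + 131) + (1620 + 1)) = √(-198 + 1621) = √1423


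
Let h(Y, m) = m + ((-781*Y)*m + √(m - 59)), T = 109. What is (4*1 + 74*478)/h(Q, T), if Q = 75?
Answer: -112930203408/20381341504153 - 88440*√2/20381341504153 ≈ -0.0055409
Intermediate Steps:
h(Y, m) = m + √(-59 + m) - 781*Y*m (h(Y, m) = m + (-781*Y*m + √(-59 + m)) = m + (√(-59 + m) - 781*Y*m) = m + √(-59 + m) - 781*Y*m)
(4*1 + 74*478)/h(Q, T) = (4*1 + 74*478)/(109 + √(-59 + 109) - 781*75*109) = (4 + 35372)/(109 + √50 - 6384675) = 35376/(109 + 5*√2 - 6384675) = 35376/(-6384566 + 5*√2)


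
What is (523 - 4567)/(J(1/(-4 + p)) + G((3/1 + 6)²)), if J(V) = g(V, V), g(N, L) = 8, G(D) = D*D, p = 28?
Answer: -4044/6569 ≈ -0.61562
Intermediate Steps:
G(D) = D²
J(V) = 8
(523 - 4567)/(J(1/(-4 + p)) + G((3/1 + 6)²)) = (523 - 4567)/(8 + ((3/1 + 6)²)²) = -4044/(8 + ((3*1 + 6)²)²) = -4044/(8 + ((3 + 6)²)²) = -4044/(8 + (9²)²) = -4044/(8 + 81²) = -4044/(8 + 6561) = -4044/6569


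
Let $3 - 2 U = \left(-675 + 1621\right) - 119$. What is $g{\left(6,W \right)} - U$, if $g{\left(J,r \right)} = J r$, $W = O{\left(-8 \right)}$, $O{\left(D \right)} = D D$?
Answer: $796$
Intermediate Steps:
$O{\left(D \right)} = D^{2}$
$W = 64$ ($W = \left(-8\right)^{2} = 64$)
$U = -412$ ($U = \frac{3}{2} - \frac{\left(-675 + 1621\right) - 119}{2} = \frac{3}{2} - \frac{946 - 119}{2} = \frac{3}{2} - \frac{827}{2} = -412$)
$g{\left(6,W \right)} - U = 6 \cdot 64 - -412 = 384 + 412 = 796$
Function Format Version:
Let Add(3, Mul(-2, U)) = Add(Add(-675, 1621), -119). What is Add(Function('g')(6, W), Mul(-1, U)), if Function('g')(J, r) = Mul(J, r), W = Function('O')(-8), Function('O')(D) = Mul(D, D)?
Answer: 796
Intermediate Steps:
Function('O')(D) = Pow(D, 2)
W = 64 (W = Pow(-8, 2) = 64)
U = -412 (U = Add(Rational(3, 2), Mul(Rational(-1, 2), Add(Add(-675, 1621), -119))) = Add(Rational(3, 2), Mul(Rational(-1, 2), Add(946, -119))) = Add(Rational(3, 2), Mul(Rational(-1, 2), 827)) = Add(Rational(3, 2), Rational(-827, 2)) = -412)
Add(Function('g')(6, W), Mul(-1, U)) = Add(Mul(6, 64), Mul(-1, -412)) = Add(384, 412) = 796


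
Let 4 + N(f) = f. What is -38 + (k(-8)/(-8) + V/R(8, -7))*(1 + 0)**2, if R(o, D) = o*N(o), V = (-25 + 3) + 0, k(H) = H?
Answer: -603/16 ≈ -37.688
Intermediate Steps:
V = -22 (V = -22 + 0 = -22)
N(f) = -4 + f
R(o, D) = o*(-4 + o)
-38 + (k(-8)/(-8) + V/R(8, -7))*(1 + 0)**2 = -38 + (-8/(-8) - 22*1/(8*(-4 + 8)))*(1 + 0)**2 = -38 + (-8*(-1/8) - 22/(8*4))*1**2 = -38 + (1 - 22/32)*1 = -38 + (1 - 22*1/32)*1 = -38 + (1 - 11/16)*1 = -38 + (5/16)*1 = -38 + 5/16 = -603/16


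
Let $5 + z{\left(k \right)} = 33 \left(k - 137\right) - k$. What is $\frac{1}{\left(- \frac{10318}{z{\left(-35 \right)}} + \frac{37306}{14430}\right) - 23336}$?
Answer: $- \frac{6789315}{158405494972} \approx -4.286 \cdot 10^{-5}$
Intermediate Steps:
$z{\left(k \right)} = -4526 + 32 k$ ($z{\left(k \right)} = -5 - \left(k - 33 \left(k - 137\right)\right) = -5 - \left(k - 33 \left(-137 + k\right)\right) = -5 + \left(\left(-4521 + 33 k\right) - k\right) = -5 + \left(-4521 + 32 k\right) = -4526 + 32 k$)
$\frac{1}{\left(- \frac{10318}{z{\left(-35 \right)}} + \frac{37306}{14430}\right) - 23336} = \frac{1}{\left(- \frac{10318}{-4526 + 32 \left(-35\right)} + \frac{37306}{14430}\right) - 23336} = \frac{1}{\left(- \frac{10318}{-4526 - 1120} + 37306 \cdot \frac{1}{14430}\right) - 23336} = \frac{1}{\left(- \frac{10318}{-5646} + \frac{18653}{7215}\right) - 23336} = \frac{1}{\left(\left(-10318\right) \left(- \frac{1}{5646}\right) + \frac{18653}{7215}\right) - 23336} = \frac{1}{\left(\frac{5159}{2823} + \frac{18653}{7215}\right) - 23336} = \frac{1}{\frac{29959868}{6789315} - 23336} = \frac{1}{- \frac{158405494972}{6789315}} = - \frac{6789315}{158405494972}$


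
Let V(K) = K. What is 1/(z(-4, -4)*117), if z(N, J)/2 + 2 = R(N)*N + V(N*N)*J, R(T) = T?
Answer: -1/11700 ≈ -8.5470e-5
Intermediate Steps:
z(N, J) = -4 + 2*N² + 2*J*N² (z(N, J) = -4 + 2*(N*N + (N*N)*J) = -4 + 2*(N² + N²*J) = -4 + 2*(N² + J*N²) = -4 + (2*N² + 2*J*N²) = -4 + 2*N² + 2*J*N²)
1/(z(-4, -4)*117) = 1/((-4 + 2*(-4)² + 2*(-4)*(-4)²)*117) = 1/((-4 + 2*16 + 2*(-4)*16)*117) = 1/((-4 + 32 - 128)*117) = 1/(-100*117) = 1/(-11700) = -1/11700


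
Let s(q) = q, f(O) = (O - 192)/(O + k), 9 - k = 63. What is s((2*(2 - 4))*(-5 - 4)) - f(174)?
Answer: 723/20 ≈ 36.150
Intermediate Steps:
k = -54 (k = 9 - 1*63 = 9 - 63 = -54)
f(O) = (-192 + O)/(-54 + O) (f(O) = (O - 192)/(O - 54) = (-192 + O)/(-54 + O))
s((2*(2 - 4))*(-5 - 4)) - f(174) = (2*(2 - 4))*(-5 - 4) - (-192 + 174)/(-54 + 174) = (2*(-2))*(-9) - (-18)/120 = -4*(-9) - (-18)/120 = 36 - 1*(-3/20) = 36 + 3/20 = 723/20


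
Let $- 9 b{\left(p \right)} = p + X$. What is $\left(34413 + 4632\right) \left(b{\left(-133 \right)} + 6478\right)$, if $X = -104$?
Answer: $253961695$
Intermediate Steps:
$b{\left(p \right)} = \frac{104}{9} - \frac{p}{9}$ ($b{\left(p \right)} = - \frac{p - 104}{9} = - \frac{-104 + p}{9} = \frac{104}{9} - \frac{p}{9}$)
$\left(34413 + 4632\right) \left(b{\left(-133 \right)} + 6478\right) = \left(34413 + 4632\right) \left(\left(\frac{104}{9} - - \frac{133}{9}\right) + 6478\right) = 39045 \left(\left(\frac{104}{9} + \frac{133}{9}\right) + 6478\right) = 39045 \left(\frac{79}{3} + 6478\right) = 39045 \cdot \frac{19513}{3} = 253961695$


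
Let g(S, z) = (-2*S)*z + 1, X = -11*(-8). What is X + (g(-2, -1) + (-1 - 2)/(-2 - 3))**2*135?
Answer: 4328/5 ≈ 865.60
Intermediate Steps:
X = 88
g(S, z) = 1 - 2*S*z (g(S, z) = -2*S*z + 1 = 1 - 2*S*z)
X + (g(-2, -1) + (-1 - 2)/(-2 - 3))**2*135 = 88 + ((1 - 2*(-2)*(-1)) + (-1 - 2)/(-2 - 3))**2*135 = 88 + ((1 - 4) - 3/(-5))**2*135 = 88 + (-3 - 3*(-1/5))**2*135 = 88 + (-3 + 3/5)**2*135 = 88 + (-12/5)**2*135 = 88 + (144/25)*135 = 88 + 3888/5 = 4328/5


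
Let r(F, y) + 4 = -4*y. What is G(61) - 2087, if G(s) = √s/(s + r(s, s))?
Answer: -2087 - √61/187 ≈ -2087.0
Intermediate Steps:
r(F, y) = -4 - 4*y
G(s) = √s/(-4 - 3*s) (G(s) = √s/(s + (-4 - 4*s)) = √s/(-4 - 3*s))
G(61) - 2087 = -√61/(4 + 3*61) - 2087 = -√61/(4 + 183) - 2087 = -1*√61/187 - 2087 = -1*√61*1/187 - 2087 = -√61/187 - 2087 = -2087 - √61/187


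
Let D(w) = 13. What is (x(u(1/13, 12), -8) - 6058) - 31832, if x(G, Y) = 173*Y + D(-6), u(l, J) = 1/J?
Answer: -39261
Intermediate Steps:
x(G, Y) = 13 + 173*Y (x(G, Y) = 173*Y + 13 = 13 + 173*Y)
(x(u(1/13, 12), -8) - 6058) - 31832 = ((13 + 173*(-8)) - 6058) - 31832 = ((13 - 1384) - 6058) - 31832 = (-1371 - 6058) - 31832 = -7429 - 31832 = -39261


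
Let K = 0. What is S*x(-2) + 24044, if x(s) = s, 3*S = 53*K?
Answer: 24044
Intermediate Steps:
S = 0 (S = (53*0)/3 = (1/3)*0 = 0)
S*x(-2) + 24044 = 0*(-2) + 24044 = 0 + 24044 = 24044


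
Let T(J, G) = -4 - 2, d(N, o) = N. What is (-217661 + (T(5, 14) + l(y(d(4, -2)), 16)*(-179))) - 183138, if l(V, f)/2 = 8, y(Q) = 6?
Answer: -403669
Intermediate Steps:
l(V, f) = 16 (l(V, f) = 2*8 = 16)
T(J, G) = -6
(-217661 + (T(5, 14) + l(y(d(4, -2)), 16)*(-179))) - 183138 = (-217661 + (-6 + 16*(-179))) - 183138 = (-217661 + (-6 - 2864)) - 183138 = (-217661 - 2870) - 183138 = -220531 - 183138 = -403669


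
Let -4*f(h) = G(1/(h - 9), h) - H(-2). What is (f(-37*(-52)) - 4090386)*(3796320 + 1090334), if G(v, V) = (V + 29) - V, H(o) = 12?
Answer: -39976643753447/2 ≈ -1.9988e+13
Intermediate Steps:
G(v, V) = 29 (G(v, V) = (29 + V) - V = 29)
f(h) = -17/4 (f(h) = -(29 - 1*12)/4 = -(29 - 12)/4 = -1/4*17 = -17/4)
(f(-37*(-52)) - 4090386)*(3796320 + 1090334) = (-17/4 - 4090386)*(3796320 + 1090334) = -16361561/4*4886654 = -39976643753447/2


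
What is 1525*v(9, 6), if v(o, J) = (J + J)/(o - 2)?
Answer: 18300/7 ≈ 2614.3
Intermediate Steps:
v(o, J) = 2*J/(-2 + o) (v(o, J) = (2*J)/(-2 + o) = 2*J/(-2 + o))
1525*v(9, 6) = 1525*(2*6/(-2 + 9)) = 1525*(2*6/7) = 1525*(2*6*(⅐)) = 1525*(12/7) = 18300/7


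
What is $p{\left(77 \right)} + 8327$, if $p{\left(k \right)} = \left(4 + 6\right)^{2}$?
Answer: $8427$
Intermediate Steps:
$p{\left(k \right)} = 100$ ($p{\left(k \right)} = 10^{2} = 100$)
$p{\left(77 \right)} + 8327 = 100 + 8327 = 8427$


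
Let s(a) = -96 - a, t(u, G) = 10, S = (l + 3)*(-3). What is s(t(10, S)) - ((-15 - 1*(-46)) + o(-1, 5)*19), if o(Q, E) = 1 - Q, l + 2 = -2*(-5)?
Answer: -175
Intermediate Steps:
l = 8 (l = -2 - 2*(-5) = -2 + 10 = 8)
S = -33 (S = (8 + 3)*(-3) = 11*(-3) = -33)
s(t(10, S)) - ((-15 - 1*(-46)) + o(-1, 5)*19) = (-96 - 1*10) - ((-15 - 1*(-46)) + (1 - 1*(-1))*19) = (-96 - 10) - ((-15 + 46) + (1 + 1)*19) = -106 - (31 + 2*19) = -106 - (31 + 38) = -106 - 1*69 = -106 - 69 = -175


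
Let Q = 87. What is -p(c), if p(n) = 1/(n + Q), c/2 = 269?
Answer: -1/625 ≈ -0.0016000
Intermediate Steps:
c = 538 (c = 2*269 = 538)
p(n) = 1/(87 + n) (p(n) = 1/(n + 87) = 1/(87 + n))
-p(c) = -1/(87 + 538) = -1/625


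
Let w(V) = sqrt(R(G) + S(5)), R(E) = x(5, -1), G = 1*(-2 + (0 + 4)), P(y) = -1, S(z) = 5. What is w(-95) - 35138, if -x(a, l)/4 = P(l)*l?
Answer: -35137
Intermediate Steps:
x(a, l) = 4*l (x(a, l) = -(-4)*l = 4*l)
G = 2 (G = 1*(-2 + 4) = 1*2 = 2)
R(E) = -4 (R(E) = 4*(-1) = -4)
w(V) = 1 (w(V) = sqrt(-4 + 5) = sqrt(1) = 1)
w(-95) - 35138 = 1 - 35138 = -35137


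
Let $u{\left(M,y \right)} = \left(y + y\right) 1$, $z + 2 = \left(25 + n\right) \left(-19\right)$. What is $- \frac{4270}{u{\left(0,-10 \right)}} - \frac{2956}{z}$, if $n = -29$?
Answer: $\frac{12843}{74} \approx 173.55$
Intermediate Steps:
$z = 74$ ($z = -2 + \left(25 - 29\right) \left(-19\right) = -2 - -76 = -2 + 76 = 74$)
$u{\left(M,y \right)} = 2 y$ ($u{\left(M,y \right)} = 2 y 1 = 2 y$)
$- \frac{4270}{u{\left(0,-10 \right)}} - \frac{2956}{z} = - \frac{4270}{2 \left(-10\right)} - \frac{2956}{74} = - \frac{4270}{-20} - \frac{1478}{37} = \left(-4270\right) \left(- \frac{1}{20}\right) - \frac{1478}{37} = \frac{427}{2} - \frac{1478}{37} = \frac{12843}{74}$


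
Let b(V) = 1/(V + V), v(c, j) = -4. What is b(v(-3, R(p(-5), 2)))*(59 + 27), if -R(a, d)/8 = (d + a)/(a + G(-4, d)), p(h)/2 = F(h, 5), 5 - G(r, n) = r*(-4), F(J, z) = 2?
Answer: -43/4 ≈ -10.750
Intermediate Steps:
G(r, n) = 5 + 4*r (G(r, n) = 5 - r*(-4) = 5 - (-4)*r = 5 + 4*r)
p(h) = 4 (p(h) = 2*2 = 4)
R(a, d) = -8*(a + d)/(-11 + a) (R(a, d) = -8*(d + a)/(a + (5 + 4*(-4))) = -8*(a + d)/(a + (5 - 16)) = -8*(a + d)/(a - 11) = -8*(a + d)/(-11 + a))
b(V) = 1/(2*V)
b(v(-3, R(p(-5), 2)))*(59 + 27) = ((1/2)/(-4))*(59 + 27) = ((1/2)*(-1/4))*86 = -1/8*86 = -43/4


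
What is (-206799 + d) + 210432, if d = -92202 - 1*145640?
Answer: -234209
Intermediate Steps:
d = -237842 (d = -92202 - 145640 = -237842)
(-206799 + d) + 210432 = (-206799 - 237842) + 210432 = -444641 + 210432 = -234209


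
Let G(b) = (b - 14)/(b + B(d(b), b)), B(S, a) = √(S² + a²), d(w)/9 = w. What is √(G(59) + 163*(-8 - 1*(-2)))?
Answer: √(-3401763 - 3404418*√82)/(59*√(1 + √82)) ≈ 31.272*I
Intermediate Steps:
d(w) = 9*w
G(b) = (-14 + b)/(b + √82*√(b²)) (G(b) = (b - 14)/(b + √((9*b)² + b²)) = (-14 + b)/(b + √(81*b² + b²)) = (-14 + b)/(b + √(82*b²)) = (-14 + b)/(b + √82*√(b²)))
√(G(59) + 163*(-8 - 1*(-2))) = √((-14 + 59)/(59 + √82*√(59²)) + 163*(-8 - 1*(-2))) = √(45/(59 + √82*√3481) + 163*(-8 + 2)) = √(45/(59 + √82*59) + 163*(-6)) = √(45/(59 + 59*√82) - 978) = √(-978 + 45/(59 + 59*√82))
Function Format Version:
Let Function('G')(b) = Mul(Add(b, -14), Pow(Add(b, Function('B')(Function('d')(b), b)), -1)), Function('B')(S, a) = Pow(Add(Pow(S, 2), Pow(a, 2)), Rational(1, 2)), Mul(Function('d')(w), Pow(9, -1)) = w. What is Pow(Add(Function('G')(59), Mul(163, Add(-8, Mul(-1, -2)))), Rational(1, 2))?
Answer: Mul(Rational(1, 59), Pow(Add(1, Pow(82, Rational(1, 2))), Rational(-1, 2)), Pow(Add(-3401763, Mul(-3404418, Pow(82, Rational(1, 2)))), Rational(1, 2))) ≈ Mul(31.272, I)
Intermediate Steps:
Function('d')(w) = Mul(9, w)
Function('G')(b) = Mul(Pow(Add(b, Mul(Pow(82, Rational(1, 2)), Pow(Pow(b, 2), Rational(1, 2)))), -1), Add(-14, b)) (Function('G')(b) = Mul(Add(b, -14), Pow(Add(b, Pow(Add(Pow(Mul(9, b), 2), Pow(b, 2)), Rational(1, 2))), -1)) = Mul(Add(-14, b), Pow(Add(b, Pow(Add(Mul(81, Pow(b, 2)), Pow(b, 2)), Rational(1, 2))), -1)) = Mul(Add(-14, b), Pow(Add(b, Pow(Mul(82, Pow(b, 2)), Rational(1, 2))), -1)) = Mul(Add(-14, b), Pow(Add(b, Mul(Pow(82, Rational(1, 2)), Pow(Pow(b, 2), Rational(1, 2)))), -1)) = Mul(Pow(Add(b, Mul(Pow(82, Rational(1, 2)), Pow(Pow(b, 2), Rational(1, 2)))), -1), Add(-14, b)))
Pow(Add(Function('G')(59), Mul(163, Add(-8, Mul(-1, -2)))), Rational(1, 2)) = Pow(Add(Mul(Pow(Add(59, Mul(Pow(82, Rational(1, 2)), Pow(Pow(59, 2), Rational(1, 2)))), -1), Add(-14, 59)), Mul(163, Add(-8, Mul(-1, -2)))), Rational(1, 2)) = Pow(Add(Mul(Pow(Add(59, Mul(Pow(82, Rational(1, 2)), Pow(3481, Rational(1, 2)))), -1), 45), Mul(163, Add(-8, 2))), Rational(1, 2)) = Pow(Add(Mul(Pow(Add(59, Mul(Pow(82, Rational(1, 2)), 59)), -1), 45), Mul(163, -6)), Rational(1, 2)) = Pow(Add(Mul(Pow(Add(59, Mul(59, Pow(82, Rational(1, 2)))), -1), 45), -978), Rational(1, 2)) = Pow(Add(Mul(45, Pow(Add(59, Mul(59, Pow(82, Rational(1, 2)))), -1)), -978), Rational(1, 2)) = Pow(Add(-978, Mul(45, Pow(Add(59, Mul(59, Pow(82, Rational(1, 2)))), -1))), Rational(1, 2))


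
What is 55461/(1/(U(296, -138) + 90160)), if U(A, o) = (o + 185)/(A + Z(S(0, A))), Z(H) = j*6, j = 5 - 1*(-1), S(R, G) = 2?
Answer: 1660123374987/332 ≈ 5.0004e+9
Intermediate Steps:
j = 6 (j = 5 + 1 = 6)
Z(H) = 36 (Z(H) = 6*6 = 36)
U(A, o) = (185 + o)/(36 + A) (U(A, o) = (o + 185)/(A + 36) = (185 + o)/(36 + A))
55461/(1/(U(296, -138) + 90160)) = 55461/(1/((185 - 138)/(36 + 296) + 90160)) = 55461/(1/(47/332 + 90160)) = 55461/(1/(29933167/332)) = 55461/(332/29933167) = 55461*(29933167/332) = 1660123374987/332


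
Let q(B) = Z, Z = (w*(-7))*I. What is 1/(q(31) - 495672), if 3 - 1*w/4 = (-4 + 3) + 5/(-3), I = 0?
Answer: -1/495672 ≈ -2.0175e-6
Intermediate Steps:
w = 68/3 (w = 12 - 4*((-4 + 3) + 5/(-3)) = 12 - 4*(-1 + 5*(-1/3)) = 12 - 4*(-1 - 5/3) = 12 - 4*(-8/3) = 12 + 32/3 = 68/3 ≈ 22.667)
Z = 0 (Z = ((68/3)*(-7))*0 = -476/3*0 = 0)
q(B) = 0
1/(q(31) - 495672) = 1/(0 - 495672) = 1/(-495672) = -1/495672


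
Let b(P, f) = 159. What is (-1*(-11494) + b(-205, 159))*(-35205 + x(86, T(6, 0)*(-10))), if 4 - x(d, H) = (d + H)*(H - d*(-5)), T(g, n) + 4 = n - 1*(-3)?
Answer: -902419973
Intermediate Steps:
T(g, n) = -1 + n (T(g, n) = -4 + (n - 1*(-3)) = -4 + (n + 3) = -4 + (3 + n) = -1 + n)
x(d, H) = 4 - (H + d)*(H + 5*d) (x(d, H) = 4 - (d + H)*(H - d*(-5)) = 4 - (H + d)*(H + 5*d))
(-1*(-11494) + b(-205, 159))*(-35205 + x(86, T(6, 0)*(-10))) = (-1*(-11494) + 159)*(-35205 + (4 - ((-1 + 0)*(-10))² - 5*86² - 6*(-1 + 0)*(-10)*86)) = (11494 + 159)*(-35205 + (4 - (-1*(-10))² - 5*7396 - 6*(-1*(-10))*86)) = 11653*(-35205 + (4 - 1*10² - 36980 - 6*10*86)) = 11653*(-35205 + (4 - 1*100 - 36980 - 5160)) = 11653*(-35205 + (4 - 100 - 36980 - 5160)) = 11653*(-35205 - 42236) = 11653*(-77441) = -902419973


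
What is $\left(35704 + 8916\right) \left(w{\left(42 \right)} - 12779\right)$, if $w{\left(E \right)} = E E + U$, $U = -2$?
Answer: $-491578540$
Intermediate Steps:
$w{\left(E \right)} = -2 + E^{2}$ ($w{\left(E \right)} = E E - 2 = E^{2} - 2 = -2 + E^{2}$)
$\left(35704 + 8916\right) \left(w{\left(42 \right)} - 12779\right) = \left(35704 + 8916\right) \left(\left(-2 + 42^{2}\right) - 12779\right) = 44620 \left(\left(-2 + 1764\right) - 12779\right) = 44620 \left(1762 - 12779\right) = 44620 \left(-11017\right) = -491578540$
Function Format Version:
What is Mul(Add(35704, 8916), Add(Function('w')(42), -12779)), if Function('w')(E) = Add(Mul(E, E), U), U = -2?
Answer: -491578540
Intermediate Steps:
Function('w')(E) = Add(-2, Pow(E, 2)) (Function('w')(E) = Add(Mul(E, E), -2) = Add(Pow(E, 2), -2) = Add(-2, Pow(E, 2)))
Mul(Add(35704, 8916), Add(Function('w')(42), -12779)) = Mul(Add(35704, 8916), Add(Add(-2, Pow(42, 2)), -12779)) = Mul(44620, Add(Add(-2, 1764), -12779)) = Mul(44620, Add(1762, -12779)) = Mul(44620, -11017) = -491578540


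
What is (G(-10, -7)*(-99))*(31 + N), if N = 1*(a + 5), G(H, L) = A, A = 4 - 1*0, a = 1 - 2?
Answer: -13860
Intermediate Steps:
a = -1
A = 4 (A = 4 + 0 = 4)
G(H, L) = 4
N = 4 (N = 1*(-1 + 5) = 1*4 = 4)
(G(-10, -7)*(-99))*(31 + N) = (4*(-99))*(31 + 4) = -396*35 = -13860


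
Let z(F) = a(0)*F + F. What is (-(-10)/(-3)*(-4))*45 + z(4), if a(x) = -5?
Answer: 584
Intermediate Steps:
z(F) = -4*F (z(F) = -5*F + F = -4*F)
(-(-10)/(-3)*(-4))*45 + z(4) = (-(-10)/(-3)*(-4))*45 - 4*4 = (-(-10)*(-1)/3*(-4))*45 - 16 = (-5*2/3*(-4))*45 - 16 = -10/3*(-4)*45 - 16 = (40/3)*45 - 16 = 600 - 16 = 584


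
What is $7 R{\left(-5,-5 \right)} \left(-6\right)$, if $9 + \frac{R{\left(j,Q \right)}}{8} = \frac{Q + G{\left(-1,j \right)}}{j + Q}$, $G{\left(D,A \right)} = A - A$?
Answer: $2856$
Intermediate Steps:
$G{\left(D,A \right)} = 0$
$R{\left(j,Q \right)} = -72 + \frac{8 Q}{Q + j}$ ($R{\left(j,Q \right)} = -72 + 8 \frac{Q + 0}{j + Q} = -72 + 8 \frac{Q}{Q + j} = -72 + \frac{8 Q}{Q + j}$)
$7 R{\left(-5,-5 \right)} \left(-6\right) = 7 \frac{8 \left(\left(-9\right) \left(-5\right) - -40\right)}{-5 - 5} \left(-6\right) = 7 \frac{8 \left(45 + 40\right)}{-10} \left(-6\right) = 7 \cdot 8 \left(- \frac{1}{10}\right) 85 \left(-6\right) = 7 \left(-68\right) \left(-6\right) = \left(-476\right) \left(-6\right) = 2856$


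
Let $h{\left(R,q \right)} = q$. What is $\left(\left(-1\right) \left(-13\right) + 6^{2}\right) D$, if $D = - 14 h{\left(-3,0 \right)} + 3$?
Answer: $147$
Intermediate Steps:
$D = 3$ ($D = \left(-14\right) 0 + 3 = 0 + 3 = 3$)
$\left(\left(-1\right) \left(-13\right) + 6^{2}\right) D = \left(\left(-1\right) \left(-13\right) + 6^{2}\right) 3 = \left(13 + 36\right) 3 = 49 \cdot 3 = 147$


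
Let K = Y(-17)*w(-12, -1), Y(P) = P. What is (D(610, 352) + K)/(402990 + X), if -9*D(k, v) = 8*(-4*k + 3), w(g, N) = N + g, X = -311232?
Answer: 21485/825822 ≈ 0.026017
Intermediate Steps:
K = 221 (K = -17*(-1 - 12) = -17*(-13) = 221)
D(k, v) = -8/3 + 32*k/9 (D(k, v) = -8*(-4*k + 3)/9 = -8*(3 - 4*k)/9 = -(24 - 32*k)/9 = -8/3 + 32*k/9)
(D(610, 352) + K)/(402990 + X) = ((-8/3 + (32/9)*610) + 221)/(402990 - 311232) = ((-8/3 + 19520/9) + 221)/91758 = (19496/9 + 221)*(1/91758) = (21485/9)*(1/91758) = 21485/825822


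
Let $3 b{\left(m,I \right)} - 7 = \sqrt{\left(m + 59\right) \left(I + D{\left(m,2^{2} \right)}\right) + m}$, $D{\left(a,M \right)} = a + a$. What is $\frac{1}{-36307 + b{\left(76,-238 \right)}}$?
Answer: $- \frac{54457}{1977045155} - \frac{i \sqrt{11534}}{3954090310} \approx -2.7545 \cdot 10^{-5} - 2.7161 \cdot 10^{-8} i$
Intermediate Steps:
$D{\left(a,M \right)} = 2 a$
$b{\left(m,I \right)} = \frac{7}{3} + \frac{\sqrt{m + \left(59 + m\right) \left(I + 2 m\right)}}{3}$ ($b{\left(m,I \right)} = \frac{7}{3} + \frac{\sqrt{\left(m + 59\right) \left(I + 2 m\right) + m}}{3} = \frac{7}{3} + \frac{\sqrt{\left(59 + m\right) \left(I + 2 m\right) + m}}{3} = \frac{7}{3} + \frac{\sqrt{m + \left(59 + m\right) \left(I + 2 m\right)}}{3}$)
$\frac{1}{-36307 + b{\left(76,-238 \right)}} = \frac{1}{-36307 + \left(\frac{7}{3} + \frac{\sqrt{2 \cdot 76^{2} + 59 \left(-238\right) + 119 \cdot 76 - 18088}}{3}\right)} = \frac{1}{-36307 + \left(\frac{7}{3} + \frac{\sqrt{2 \cdot 5776 - 14042 + 9044 - 18088}}{3}\right)} = \frac{1}{-36307 + \left(\frac{7}{3} + \frac{\sqrt{11552 - 14042 + 9044 - 18088}}{3}\right)} = \frac{1}{-36307 + \left(\frac{7}{3} + \frac{\sqrt{-11534}}{3}\right)} = \frac{1}{-36307 + \left(\frac{7}{3} + \frac{i \sqrt{11534}}{3}\right)} = \frac{1}{- \frac{108914}{3} + \frac{i \sqrt{11534}}{3}}$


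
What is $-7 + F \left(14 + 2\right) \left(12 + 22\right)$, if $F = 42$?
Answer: $22841$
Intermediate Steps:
$-7 + F \left(14 + 2\right) \left(12 + 22\right) = -7 + 42 \left(14 + 2\right) \left(12 + 22\right) = -7 + 42 \cdot 16 \cdot 34 = -7 + 42 \cdot 544 = -7 + 22848 = 22841$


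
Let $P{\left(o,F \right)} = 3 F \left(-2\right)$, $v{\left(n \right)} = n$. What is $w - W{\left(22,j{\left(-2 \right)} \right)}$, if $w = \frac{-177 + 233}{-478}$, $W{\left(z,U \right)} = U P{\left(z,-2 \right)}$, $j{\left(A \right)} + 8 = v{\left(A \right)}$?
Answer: $\frac{28652}{239} \approx 119.88$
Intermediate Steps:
$j{\left(A \right)} = -8 + A$
$P{\left(o,F \right)} = - 6 F$
$W{\left(z,U \right)} = 12 U$ ($W{\left(z,U \right)} = U \left(\left(-6\right) \left(-2\right)\right) = U 12 = 12 U$)
$w = - \frac{28}{239}$ ($w = 56 \left(- \frac{1}{478}\right) = - \frac{28}{239} \approx -0.11715$)
$w - W{\left(22,j{\left(-2 \right)} \right)} = - \frac{28}{239} - 12 \left(-8 - 2\right) = - \frac{28}{239} - 12 \left(-10\right) = - \frac{28}{239} - -120 = - \frac{28}{239} + 120 = \frac{28652}{239}$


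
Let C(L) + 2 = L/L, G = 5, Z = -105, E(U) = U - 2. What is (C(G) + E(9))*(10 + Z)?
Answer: -570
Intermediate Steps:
E(U) = -2 + U
C(L) = -1 (C(L) = -2 + L/L = -2 + 1 = -1)
(C(G) + E(9))*(10 + Z) = (-1 + (-2 + 9))*(10 - 105) = (-1 + 7)*(-95) = 6*(-95) = -570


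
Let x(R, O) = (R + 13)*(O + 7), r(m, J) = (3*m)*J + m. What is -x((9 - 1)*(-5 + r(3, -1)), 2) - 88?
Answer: 587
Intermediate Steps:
r(m, J) = m + 3*J*m (r(m, J) = 3*J*m + m = m + 3*J*m)
x(R, O) = (7 + O)*(13 + R) (x(R, O) = (13 + R)*(7 + O) = (7 + O)*(13 + R))
-x((9 - 1)*(-5 + r(3, -1)), 2) - 88 = -(91 + 7*((9 - 1)*(-5 + 3*(1 + 3*(-1)))) + 13*2 + 2*((9 - 1)*(-5 + 3*(1 + 3*(-1))))) - 88 = -(91 + 7*(8*(-5 + 3*(1 - 3))) + 26 + 2*(8*(-5 + 3*(1 - 3)))) - 88 = -(91 + 7*(8*(-5 + 3*(-2))) + 26 + 2*(8*(-5 + 3*(-2)))) - 88 = -(91 + 7*(8*(-5 - 6)) + 26 + 2*(8*(-5 - 6))) - 88 = -(91 + 7*(8*(-11)) + 26 + 2*(8*(-11))) - 88 = -(91 + 7*(-88) + 26 + 2*(-88)) - 88 = -(91 - 616 + 26 - 176) - 88 = -1*(-675) - 88 = 675 - 88 = 587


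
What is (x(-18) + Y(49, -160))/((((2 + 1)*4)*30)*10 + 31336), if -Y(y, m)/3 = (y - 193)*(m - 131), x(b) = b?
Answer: -5715/1588 ≈ -3.5989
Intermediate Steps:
Y(y, m) = -3*(-193 + y)*(-131 + m) (Y(y, m) = -3*(y - 193)*(m - 131) = -3*(-193 + y)*(-131 + m))
(x(-18) + Y(49, -160))/((((2 + 1)*4)*30)*10 + 31336) = (-18 + (-75849 + 393*49 + 579*(-160) - 3*(-160)*49))/((((2 + 1)*4)*30)*10 + 31336) = (-18 + (-75849 + 19257 - 92640 + 23520))/(((3*4)*30)*10 + 31336) = (-18 - 125712)/((12*30)*10 + 31336) = -125730/(360*10 + 31336) = -125730/(3600 + 31336) = -125730/34936 = -125730*1/34936 = -5715/1588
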